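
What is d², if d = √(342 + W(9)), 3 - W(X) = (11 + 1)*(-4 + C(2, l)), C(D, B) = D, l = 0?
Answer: 369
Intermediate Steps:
W(X) = 27 (W(X) = 3 - (11 + 1)*(-4 + 2) = 3 - 12*(-2) = 3 - 1*(-24) = 3 + 24 = 27)
d = 3*√41 (d = √(342 + 27) = √369 = 3*√41 ≈ 19.209)
d² = (3*√41)² = 369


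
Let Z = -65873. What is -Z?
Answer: 65873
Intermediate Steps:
-Z = -1*(-65873) = 65873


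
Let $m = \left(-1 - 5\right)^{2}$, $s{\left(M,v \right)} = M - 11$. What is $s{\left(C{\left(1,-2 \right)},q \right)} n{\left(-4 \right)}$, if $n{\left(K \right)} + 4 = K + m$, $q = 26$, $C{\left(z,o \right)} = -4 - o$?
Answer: $-364$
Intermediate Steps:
$s{\left(M,v \right)} = -11 + M$
$m = 36$ ($m = \left(-1 - 5\right)^{2} = \left(-6\right)^{2} = 36$)
$n{\left(K \right)} = 32 + K$ ($n{\left(K \right)} = -4 + \left(K + 36\right) = -4 + \left(36 + K\right) = 32 + K$)
$s{\left(C{\left(1,-2 \right)},q \right)} n{\left(-4 \right)} = \left(-11 - 2\right) \left(32 - 4\right) = \left(-11 + \left(-4 + 2\right)\right) 28 = \left(-11 - 2\right) 28 = \left(-13\right) 28 = -364$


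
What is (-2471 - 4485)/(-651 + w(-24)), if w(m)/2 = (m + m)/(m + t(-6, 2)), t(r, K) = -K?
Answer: 90428/8415 ≈ 10.746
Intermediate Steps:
w(m) = 4*m/(-2 + m) (w(m) = 2*((m + m)/(m - 1*2)) = 2*((2*m)/(m - 2)) = 2*((2*m)/(-2 + m)) = 2*(2*m/(-2 + m)) = 4*m/(-2 + m))
(-2471 - 4485)/(-651 + w(-24)) = (-2471 - 4485)/(-651 + 4*(-24)/(-2 - 24)) = -6956/(-651 + 4*(-24)/(-26)) = -6956/(-651 + 4*(-24)*(-1/26)) = -6956/(-651 + 48/13) = -6956/(-8415/13) = -6956*(-13/8415) = 90428/8415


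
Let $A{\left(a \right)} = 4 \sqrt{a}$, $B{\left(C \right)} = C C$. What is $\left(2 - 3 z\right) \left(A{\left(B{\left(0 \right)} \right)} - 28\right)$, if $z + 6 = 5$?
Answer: $-140$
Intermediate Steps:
$z = -1$ ($z = -6 + 5 = -1$)
$B{\left(C \right)} = C^{2}$
$\left(2 - 3 z\right) \left(A{\left(B{\left(0 \right)} \right)} - 28\right) = \left(2 - -3\right) \left(4 \sqrt{0^{2}} - 28\right) = \left(2 + 3\right) \left(4 \sqrt{0} - 28\right) = 5 \left(4 \cdot 0 - 28\right) = 5 \left(0 - 28\right) = 5 \left(-28\right) = -140$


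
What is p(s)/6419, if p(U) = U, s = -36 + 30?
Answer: -6/6419 ≈ -0.00093472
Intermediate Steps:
s = -6
p(s)/6419 = -6/6419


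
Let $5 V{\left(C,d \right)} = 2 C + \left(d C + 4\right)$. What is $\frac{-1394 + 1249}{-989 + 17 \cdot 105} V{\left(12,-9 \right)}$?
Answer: $\frac{580}{199} \approx 2.9146$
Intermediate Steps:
$V{\left(C,d \right)} = \frac{4}{5} + \frac{2 C}{5} + \frac{C d}{5}$ ($V{\left(C,d \right)} = \frac{2 C + \left(d C + 4\right)}{5} = \frac{2 C + \left(C d + 4\right)}{5} = \frac{2 C + \left(4 + C d\right)}{5} = \frac{4 + 2 C + C d}{5} = \frac{4}{5} + \frac{2 C}{5} + \frac{C d}{5}$)
$\frac{-1394 + 1249}{-989 + 17 \cdot 105} V{\left(12,-9 \right)} = \frac{-1394 + 1249}{-989 + 17 \cdot 105} \left(\frac{4}{5} + \frac{2}{5} \cdot 12 + \frac{1}{5} \cdot 12 \left(-9\right)\right) = - \frac{145}{-989 + 1785} \left(\frac{4}{5} + \frac{24}{5} - \frac{108}{5}\right) = - \frac{145}{796} \left(-16\right) = \left(-145\right) \frac{1}{796} \left(-16\right) = \left(- \frac{145}{796}\right) \left(-16\right) = \frac{580}{199}$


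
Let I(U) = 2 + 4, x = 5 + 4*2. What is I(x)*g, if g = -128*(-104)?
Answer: 79872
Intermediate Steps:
x = 13 (x = 5 + 8 = 13)
g = 13312
I(U) = 6
I(x)*g = 6*13312 = 79872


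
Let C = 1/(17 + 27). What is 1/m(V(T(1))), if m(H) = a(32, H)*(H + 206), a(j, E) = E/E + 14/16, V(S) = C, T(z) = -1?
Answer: 352/135975 ≈ 0.0025887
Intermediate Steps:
C = 1/44 ≈ 0.022727
V(S) = 1/44
a(j, E) = 15/8 (a(j, E) = 1 + 14*(1/16) = 1 + 7/8 = 15/8)
m(H) = 1545/4 + 15*H/8 (m(H) = 15*(H + 206)/8 = 15*(206 + H)/8 = 1545/4 + 15*H/8)
1/m(V(T(1))) = 1/(1545/4 + (15/8)*(1/44)) = 1/(1545/4 + 15/352) = 1/(135975/352) = 352/135975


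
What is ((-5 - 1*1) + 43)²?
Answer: 1369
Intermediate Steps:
((-5 - 1*1) + 43)² = ((-5 - 1) + 43)² = (-6 + 43)² = 37² = 1369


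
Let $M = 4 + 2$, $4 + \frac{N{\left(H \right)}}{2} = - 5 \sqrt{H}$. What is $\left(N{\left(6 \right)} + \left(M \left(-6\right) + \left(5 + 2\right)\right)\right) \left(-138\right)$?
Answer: $5106 + 1380 \sqrt{6} \approx 8486.3$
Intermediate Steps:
$N{\left(H \right)} = -8 - 10 \sqrt{H}$ ($N{\left(H \right)} = -8 + 2 \left(- 5 \sqrt{H}\right) = -8 - 10 \sqrt{H}$)
$M = 6$
$\left(N{\left(6 \right)} + \left(M \left(-6\right) + \left(5 + 2\right)\right)\right) \left(-138\right) = \left(\left(-8 - 10 \sqrt{6}\right) + \left(6 \left(-6\right) + \left(5 + 2\right)\right)\right) \left(-138\right) = \left(\left(-8 - 10 \sqrt{6}\right) + \left(-36 + 7\right)\right) \left(-138\right) = \left(\left(-8 - 10 \sqrt{6}\right) - 29\right) \left(-138\right) = \left(-37 - 10 \sqrt{6}\right) \left(-138\right) = 5106 + 1380 \sqrt{6}$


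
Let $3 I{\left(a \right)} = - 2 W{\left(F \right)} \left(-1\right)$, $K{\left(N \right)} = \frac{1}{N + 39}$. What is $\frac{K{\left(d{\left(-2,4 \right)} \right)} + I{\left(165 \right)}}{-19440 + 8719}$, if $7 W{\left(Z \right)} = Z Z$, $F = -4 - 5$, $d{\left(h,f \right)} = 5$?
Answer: $- \frac{2383}{3302068} \approx -0.00072167$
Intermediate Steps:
$F = -9$ ($F = -4 - 5 = -9$)
$K{\left(N \right)} = \frac{1}{39 + N}$
$W{\left(Z \right)} = \frac{Z^{2}}{7}$ ($W{\left(Z \right)} = \frac{Z Z}{7} = \frac{Z^{2}}{7}$)
$I{\left(a \right)} = \frac{54}{7}$ ($I{\left(a \right)} = \frac{- 2 \frac{\left(-9\right)^{2}}{7} \left(-1\right)}{3} = \frac{- 2 \cdot \frac{1}{7} \cdot 81 \left(-1\right)}{3} = \frac{\left(-2\right) \frac{81}{7} \left(-1\right)}{3} = \frac{\left(- \frac{162}{7}\right) \left(-1\right)}{3} = \frac{1}{3} \cdot \frac{162}{7} = \frac{54}{7}$)
$\frac{K{\left(d{\left(-2,4 \right)} \right)} + I{\left(165 \right)}}{-19440 + 8719} = \frac{\frac{1}{39 + 5} + \frac{54}{7}}{-19440 + 8719} = \frac{\frac{1}{44} + \frac{54}{7}}{-10721} = \left(\frac{1}{44} + \frac{54}{7}\right) \left(- \frac{1}{10721}\right) = \frac{2383}{308} \left(- \frac{1}{10721}\right) = - \frac{2383}{3302068}$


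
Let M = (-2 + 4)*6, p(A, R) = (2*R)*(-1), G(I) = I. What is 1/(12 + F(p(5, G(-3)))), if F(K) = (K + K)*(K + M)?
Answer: 1/228 ≈ 0.0043860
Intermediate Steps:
p(A, R) = -2*R
M = 12 (M = 2*6 = 12)
F(K) = 2*K*(12 + K) (F(K) = (K + K)*(K + 12) = (2*K)*(12 + K) = 2*K*(12 + K))
1/(12 + F(p(5, G(-3)))) = 1/(12 + 2*(-2*(-3))*(12 - 2*(-3))) = 1/(12 + 2*6*(12 + 6)) = 1/(12 + 2*6*18) = 1/(12 + 216) = 1/228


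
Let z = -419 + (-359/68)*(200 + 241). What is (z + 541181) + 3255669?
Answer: 257998989/68 ≈ 3.7941e+6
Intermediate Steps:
z = -186811/68 (z = -419 - 359*1/68*441 = -419 - 359/68*441 = -419 - 158319/68 = -186811/68 ≈ -2747.2)
(z + 541181) + 3255669 = (-186811/68 + 541181) + 3255669 = 36613497/68 + 3255669 = 257998989/68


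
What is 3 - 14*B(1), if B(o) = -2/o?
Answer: 31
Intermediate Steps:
3 - 14*B(1) = 3 - (-28)/1 = 3 - (-28) = 3 - 14*(-2) = 3 + 28 = 31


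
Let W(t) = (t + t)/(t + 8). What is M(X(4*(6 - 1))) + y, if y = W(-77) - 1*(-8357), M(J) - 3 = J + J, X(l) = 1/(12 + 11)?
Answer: 577000/69 ≈ 8362.3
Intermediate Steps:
W(t) = 2*t/(8 + t) (W(t) = (2*t)/(8 + t) = 2*t/(8 + t))
X(l) = 1/23
M(J) = 3 + 2*J (M(J) = 3 + (J + J) = 3 + 2*J)
y = 576787/69 (y = 2*(-77)/(8 - 77) - 1*(-8357) = 2*(-77)/(-69) + 8357 = 2*(-77)*(-1/69) + 8357 = 154/69 + 8357 = 576787/69 ≈ 8359.2)
M(X(4*(6 - 1))) + y = (3 + 2*(1/23)) + 576787/69 = (3 + 2/23) + 576787/69 = 71/23 + 576787/69 = 577000/69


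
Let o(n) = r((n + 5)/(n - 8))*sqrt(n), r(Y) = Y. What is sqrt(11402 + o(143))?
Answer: sqrt(23089050 + 2220*sqrt(143))/45 ≈ 106.84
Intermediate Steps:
o(n) = sqrt(n)*(5 + n)/(-8 + n) (o(n) = ((n + 5)/(n - 8))*sqrt(n) = ((5 + n)/(-8 + n))*sqrt(n) = sqrt(n)*(5 + n)/(-8 + n))
sqrt(11402 + o(143)) = sqrt(11402 + sqrt(143)*(5 + 143)/(-8 + 143)) = sqrt(11402 + sqrt(143)*148/135) = sqrt(11402 + sqrt(143)*(1/135)*148) = sqrt(11402 + 148*sqrt(143)/135)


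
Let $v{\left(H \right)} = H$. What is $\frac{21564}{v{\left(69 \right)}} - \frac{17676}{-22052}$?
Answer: $\frac{39729081}{126799} \approx 313.32$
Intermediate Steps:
$\frac{21564}{v{\left(69 \right)}} - \frac{17676}{-22052} = \frac{21564}{69} - \frac{17676}{-22052} = 21564 \cdot \frac{1}{69} - - \frac{4419}{5513} = \frac{7188}{23} + \frac{4419}{5513} = \frac{39729081}{126799}$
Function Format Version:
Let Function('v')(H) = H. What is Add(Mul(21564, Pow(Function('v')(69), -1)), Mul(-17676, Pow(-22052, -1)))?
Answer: Rational(39729081, 126799) ≈ 313.32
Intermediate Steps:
Add(Mul(21564, Pow(Function('v')(69), -1)), Mul(-17676, Pow(-22052, -1))) = Add(Mul(21564, Pow(69, -1)), Mul(-17676, Pow(-22052, -1))) = Add(Mul(21564, Rational(1, 69)), Mul(-17676, Rational(-1, 22052))) = Add(Rational(7188, 23), Rational(4419, 5513)) = Rational(39729081, 126799)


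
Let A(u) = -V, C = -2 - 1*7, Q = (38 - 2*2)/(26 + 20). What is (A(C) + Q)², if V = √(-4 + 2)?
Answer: (17 - 23*I*√2)²/529 ≈ -1.4537 - 2.0906*I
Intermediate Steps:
V = I*√2 (V = √(-2) = I*√2 ≈ 1.4142*I)
Q = 17/23 (Q = (38 - 4)/46 = 34*(1/46) = 17/23 ≈ 0.73913)
C = -9 (C = -2 - 7 = -9)
A(u) = -I*√2
(A(C) + Q)² = (-I*√2 + 17/23)² = (17/23 - I*√2)²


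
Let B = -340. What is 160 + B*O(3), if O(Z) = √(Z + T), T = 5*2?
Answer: 160 - 340*√13 ≈ -1065.9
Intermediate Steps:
T = 10
O(Z) = √(10 + Z) (O(Z) = √(Z + 10) = √(10 + Z))
160 + B*O(3) = 160 - 340*√(10 + 3) = 160 - 340*√13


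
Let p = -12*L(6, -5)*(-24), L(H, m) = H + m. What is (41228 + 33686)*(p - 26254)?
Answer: -1945216924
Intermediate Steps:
p = 288 (p = -12*(6 - 5)*(-24) = -12*1*(-24) = -12*(-24) = 288)
(41228 + 33686)*(p - 26254) = (41228 + 33686)*(288 - 26254) = 74914*(-25966) = -1945216924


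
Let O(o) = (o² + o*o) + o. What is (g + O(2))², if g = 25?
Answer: 1225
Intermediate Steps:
O(o) = o + 2*o² (O(o) = (o² + o²) + o = 2*o² + o = o + 2*o²)
(g + O(2))² = (25 + 2*(1 + 2*2))² = (25 + 2*(1 + 4))² = (25 + 2*5)² = (25 + 10)² = 35² = 1225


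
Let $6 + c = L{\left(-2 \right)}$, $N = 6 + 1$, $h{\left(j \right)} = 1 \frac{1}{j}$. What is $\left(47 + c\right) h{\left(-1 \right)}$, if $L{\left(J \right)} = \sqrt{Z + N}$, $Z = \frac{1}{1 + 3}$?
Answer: $-41 - \frac{\sqrt{29}}{2} \approx -43.693$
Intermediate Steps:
$h{\left(j \right)} = \frac{1}{j}$
$N = 7$
$Z = \frac{1}{4} \approx 0.25$
$L{\left(J \right)} = \frac{\sqrt{29}}{2}$ ($L{\left(J \right)} = \sqrt{\frac{1}{4} + 7} = \sqrt{\frac{29}{4}} = \frac{\sqrt{29}}{2}$)
$c = -6 + \frac{\sqrt{29}}{2} \approx -3.3074$
$\left(47 + c\right) h{\left(-1 \right)} = \frac{47 - \left(6 - \frac{\sqrt{29}}{2}\right)}{-1} = \left(41 + \frac{\sqrt{29}}{2}\right) \left(-1\right) = -41 - \frac{\sqrt{29}}{2}$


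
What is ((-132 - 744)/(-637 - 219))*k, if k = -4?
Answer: -438/107 ≈ -4.0935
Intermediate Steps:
((-132 - 744)/(-637 - 219))*k = ((-132 - 744)/(-637 - 219))*(-4) = -876/(-856)*(-4) = -876*(-1/856)*(-4) = (219/214)*(-4) = -438/107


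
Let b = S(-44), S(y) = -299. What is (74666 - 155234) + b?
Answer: -80867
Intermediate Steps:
b = -299
(74666 - 155234) + b = (74666 - 155234) - 299 = -80568 - 299 = -80867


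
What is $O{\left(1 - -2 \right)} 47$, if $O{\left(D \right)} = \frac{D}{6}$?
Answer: $\frac{47}{2} \approx 23.5$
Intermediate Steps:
$O{\left(D \right)} = \frac{D}{6}$ ($O{\left(D \right)} = D \frac{1}{6} = \frac{D}{6}$)
$O{\left(1 - -2 \right)} 47 = \frac{1 - -2}{6} \cdot 47 = \frac{1 + 2}{6} \cdot 47 = \frac{1}{6} \cdot 3 \cdot 47 = \frac{1}{2} \cdot 47 = \frac{47}{2}$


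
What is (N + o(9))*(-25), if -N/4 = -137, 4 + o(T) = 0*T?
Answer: -13600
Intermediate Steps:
o(T) = -4 (o(T) = -4 + 0*T = -4 + 0 = -4)
N = 548 (N = -4*(-137) = 548)
(N + o(9))*(-25) = (548 - 4)*(-25) = 544*(-25) = -13600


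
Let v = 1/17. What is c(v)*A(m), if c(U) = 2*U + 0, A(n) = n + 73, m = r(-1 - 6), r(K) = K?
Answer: 132/17 ≈ 7.7647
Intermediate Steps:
m = -7 (m = -1 - 6 = -7)
v = 1/17 ≈ 0.058824
A(n) = 73 + n
c(U) = 2*U
c(v)*A(m) = (2*(1/17))*(73 - 7) = (2/17)*66 = 132/17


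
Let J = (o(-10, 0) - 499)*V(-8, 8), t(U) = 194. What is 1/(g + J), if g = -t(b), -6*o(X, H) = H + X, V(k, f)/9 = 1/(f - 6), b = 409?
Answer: -1/2432 ≈ -0.00041118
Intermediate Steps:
V(k, f) = 9/(-6 + f) (V(k, f) = 9/(f - 6) = 9/(-6 + f))
o(X, H) = -H/6 - X/6 (o(X, H) = -(H + X)/6 = -H/6 - X/6)
g = -194 (g = -1*194 = -194)
J = -2238 (J = ((-⅙*0 - ⅙*(-10)) - 499)*(9/(-6 + 8)) = ((0 + 5/3) - 499)*(9/2) = (5/3 - 499)*(9*(½)) = -1492/3*9/2 = -2238)
1/(g + J) = 1/(-194 - 2238) = 1/(-2432) = -1/2432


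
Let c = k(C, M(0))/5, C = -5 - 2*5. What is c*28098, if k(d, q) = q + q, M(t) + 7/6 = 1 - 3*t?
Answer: -9366/5 ≈ -1873.2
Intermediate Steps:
C = -15 (C = -5 - 10 = -15)
M(t) = -⅙ - 3*t (M(t) = -7/6 + (1 - 3*t) = -⅙ - 3*t)
k(d, q) = 2*q
c = -1/15 (c = (2*(-⅙ - 3*0))/5 = (2*(-⅙ + 0))*(⅕) = (2*(-⅙))*(⅕) = -⅓*⅕ = -1/15 ≈ -0.066667)
c*28098 = -1/15*28098 = -9366/5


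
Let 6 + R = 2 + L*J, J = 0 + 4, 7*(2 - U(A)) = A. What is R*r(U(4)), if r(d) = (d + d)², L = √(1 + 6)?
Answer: -1600/49 + 1600*√7/49 ≈ 53.739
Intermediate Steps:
U(A) = 2 - A/7
L = √7 ≈ 2.6458
r(d) = 4*d² (r(d) = (2*d)² = 4*d²)
J = 4
R = -4 + 4*√7 (R = -6 + (2 + √7*4) = -6 + (2 + 4*√7) = -4 + 4*√7 ≈ 6.5830)
R*r(U(4)) = (-4 + 4*√7)*(4*(2 - ⅐*4)²) = (-4 + 4*√7)*(4*(2 - 4/7)²) = (-4 + 4*√7)*(4*(10/7)²) = (-4 + 4*√7)*(4*(100/49)) = (-4 + 4*√7)*(400/49) = -1600/49 + 1600*√7/49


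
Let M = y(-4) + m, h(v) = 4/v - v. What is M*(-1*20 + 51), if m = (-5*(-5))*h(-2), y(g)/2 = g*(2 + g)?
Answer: 496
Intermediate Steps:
h(v) = -v + 4/v
y(g) = 2*g*(2 + g) (y(g) = 2*(g*(2 + g)) = 2*g*(2 + g))
m = 0 (m = (-5*(-5))*(-1*(-2) + 4/(-2)) = 25*(2 + 4*(-½)) = 25*(2 - 2) = 25*0 = 0)
M = 16 (M = 2*(-4)*(2 - 4) + 0 = 2*(-4)*(-2) + 0 = 16 + 0 = 16)
M*(-1*20 + 51) = 16*(-1*20 + 51) = 16*(-20 + 51) = 16*31 = 496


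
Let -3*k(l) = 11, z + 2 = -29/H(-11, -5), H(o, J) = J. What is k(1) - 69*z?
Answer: -3988/15 ≈ -265.87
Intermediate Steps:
z = 19/5 (z = -2 - 29/(-5) = -2 - 29*(-⅕) = -2 + 29/5 = 19/5 ≈ 3.8000)
k(l) = -11/3 (k(l) = -⅓*11 = -11/3)
k(1) - 69*z = -11/3 - 69*19/5 = -11/3 - 1311/5 = -3988/15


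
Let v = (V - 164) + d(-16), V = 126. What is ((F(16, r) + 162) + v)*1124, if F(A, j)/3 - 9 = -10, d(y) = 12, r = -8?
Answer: 149492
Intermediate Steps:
F(A, j) = -3 (F(A, j) = 27 + 3*(-10) = 27 - 30 = -3)
v = -26 (v = (126 - 164) + 12 = -38 + 12 = -26)
((F(16, r) + 162) + v)*1124 = ((-3 + 162) - 26)*1124 = (159 - 26)*1124 = 133*1124 = 149492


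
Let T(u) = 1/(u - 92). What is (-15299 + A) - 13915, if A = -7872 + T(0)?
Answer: -3411913/92 ≈ -37086.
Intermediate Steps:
T(u) = 1/(-92 + u)
A = -724225/92 (A = -7872 + 1/(-92 + 0) = -7872 + 1/(-92) = -7872 - 1/92 = -724225/92 ≈ -7872.0)
(-15299 + A) - 13915 = (-15299 - 724225/92) - 13915 = -2131733/92 - 13915 = -3411913/92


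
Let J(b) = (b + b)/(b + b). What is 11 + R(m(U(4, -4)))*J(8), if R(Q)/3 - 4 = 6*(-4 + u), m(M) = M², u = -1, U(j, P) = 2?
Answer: -67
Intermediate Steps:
J(b) = 1 (J(b) = (2*b)/((2*b)) = (2*b)*(1/(2*b)) = 1)
R(Q) = -78 (R(Q) = 12 + 3*(6*(-4 - 1)) = 12 + 3*(6*(-5)) = 12 + 3*(-30) = 12 - 90 = -78)
11 + R(m(U(4, -4)))*J(8) = 11 - 78*1 = 11 - 78 = -67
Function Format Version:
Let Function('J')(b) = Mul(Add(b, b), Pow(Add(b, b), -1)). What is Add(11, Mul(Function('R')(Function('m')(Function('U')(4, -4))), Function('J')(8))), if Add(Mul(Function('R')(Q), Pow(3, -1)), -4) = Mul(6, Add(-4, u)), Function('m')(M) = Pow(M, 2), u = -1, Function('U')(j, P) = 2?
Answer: -67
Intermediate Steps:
Function('J')(b) = 1 (Function('J')(b) = Mul(Mul(2, b), Pow(Mul(2, b), -1)) = Mul(Mul(2, b), Mul(Rational(1, 2), Pow(b, -1))) = 1)
Function('R')(Q) = -78 (Function('R')(Q) = Add(12, Mul(3, Mul(6, Add(-4, -1)))) = Add(12, Mul(3, Mul(6, -5))) = Add(12, Mul(3, -30)) = Add(12, -90) = -78)
Add(11, Mul(Function('R')(Function('m')(Function('U')(4, -4))), Function('J')(8))) = Add(11, Mul(-78, 1)) = Add(11, -78) = -67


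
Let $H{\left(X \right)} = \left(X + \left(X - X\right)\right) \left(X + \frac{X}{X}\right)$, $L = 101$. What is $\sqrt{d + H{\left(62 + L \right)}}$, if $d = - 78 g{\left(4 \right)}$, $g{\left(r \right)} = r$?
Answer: $2 \sqrt{6605} \approx 162.54$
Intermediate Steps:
$d = -312$ ($d = \left(-78\right) 4 = -312$)
$H{\left(X \right)} = X \left(1 + X\right)$ ($H{\left(X \right)} = \left(X + 0\right) \left(X + 1\right) = X \left(1 + X\right)$)
$\sqrt{d + H{\left(62 + L \right)}} = \sqrt{-312 + \left(62 + 101\right) \left(1 + \left(62 + 101\right)\right)} = \sqrt{-312 + 163 \left(1 + 163\right)} = \sqrt{-312 + 163 \cdot 164} = \sqrt{-312 + 26732} = \sqrt{26420} = 2 \sqrt{6605}$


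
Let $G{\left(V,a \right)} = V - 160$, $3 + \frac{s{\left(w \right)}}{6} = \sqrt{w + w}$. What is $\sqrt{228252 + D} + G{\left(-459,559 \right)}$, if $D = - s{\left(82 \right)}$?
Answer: $-619 + \sqrt{228270 - 12 \sqrt{41}} \approx -141.3$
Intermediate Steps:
$s{\left(w \right)} = -18 + 6 \sqrt{2} \sqrt{w}$ ($s{\left(w \right)} = -18 + 6 \sqrt{w + w} = -18 + 6 \sqrt{2 w} = -18 + 6 \sqrt{2} \sqrt{w}$)
$D = 18 - 12 \sqrt{41}$ ($D = - (-18 + 6 \sqrt{2} \sqrt{82}) = - (-18 + 12 \sqrt{41}) = 18 - 12 \sqrt{41} \approx -58.837$)
$G{\left(V,a \right)} = -160 + V$
$\sqrt{228252 + D} + G{\left(-459,559 \right)} = \sqrt{228252 + \left(18 - 12 \sqrt{41}\right)} - 619 = \sqrt{228270 - 12 \sqrt{41}} - 619 = -619 + \sqrt{228270 - 12 \sqrt{41}}$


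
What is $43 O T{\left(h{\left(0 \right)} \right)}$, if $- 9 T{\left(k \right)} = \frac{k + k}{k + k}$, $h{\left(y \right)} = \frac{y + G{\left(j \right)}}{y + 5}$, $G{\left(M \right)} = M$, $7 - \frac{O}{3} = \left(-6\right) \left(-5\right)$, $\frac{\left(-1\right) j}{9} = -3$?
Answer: $\frac{989}{3} \approx 329.67$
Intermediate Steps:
$j = 27$ ($j = \left(-9\right) \left(-3\right) = 27$)
$O = -69$ ($O = 21 - 3 \left(\left(-6\right) \left(-5\right)\right) = 21 - 90 = -69$)
$h{\left(y \right)} = \frac{27 + y}{5 + y}$ ($h{\left(y \right)} = \frac{y + 27}{y + 5} = \frac{27 + y}{5 + y}$)
$T{\left(k \right)} = - \frac{1}{9}$ ($T{\left(k \right)} = - \frac{\left(k + k\right) \frac{1}{k + k}}{9} = - \frac{2 k \frac{1}{2 k}}{9} = \left(- \frac{1}{9}\right) 1 = - \frac{1}{9}$)
$43 O T{\left(h{\left(0 \right)} \right)} = 43 \left(-69\right) \left(- \frac{1}{9}\right) = \left(-2967\right) \left(- \frac{1}{9}\right) = \frac{989}{3}$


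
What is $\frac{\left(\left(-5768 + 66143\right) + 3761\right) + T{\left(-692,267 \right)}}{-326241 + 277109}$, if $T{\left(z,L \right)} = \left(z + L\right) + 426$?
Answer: $- \frac{64137}{49132} \approx -1.3054$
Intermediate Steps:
$T{\left(z,L \right)} = 426 + L + z$ ($T{\left(z,L \right)} = \left(L + z\right) + 426 = 426 + L + z$)
$\frac{\left(\left(-5768 + 66143\right) + 3761\right) + T{\left(-692,267 \right)}}{-326241 + 277109} = \frac{\left(\left(-5768 + 66143\right) + 3761\right) + \left(426 + 267 - 692\right)}{-326241 + 277109} = \frac{\left(60375 + 3761\right) + 1}{-49132} = \left(64136 + 1\right) \left(- \frac{1}{49132}\right) = 64137 \left(- \frac{1}{49132}\right) = - \frac{64137}{49132}$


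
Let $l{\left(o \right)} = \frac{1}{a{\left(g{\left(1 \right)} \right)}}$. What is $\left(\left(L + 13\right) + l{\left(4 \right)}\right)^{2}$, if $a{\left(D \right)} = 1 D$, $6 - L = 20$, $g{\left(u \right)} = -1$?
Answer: $4$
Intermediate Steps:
$L = -14$ ($L = 6 - 20 = -14$)
$a{\left(D \right)} = D$
$l{\left(o \right)} = -1$ ($l{\left(o \right)} = \frac{1}{-1} = -1$)
$\left(\left(L + 13\right) + l{\left(4 \right)}\right)^{2} = \left(\left(-14 + 13\right) - 1\right)^{2} = \left(-1 - 1\right)^{2} = \left(-2\right)^{2} = 4$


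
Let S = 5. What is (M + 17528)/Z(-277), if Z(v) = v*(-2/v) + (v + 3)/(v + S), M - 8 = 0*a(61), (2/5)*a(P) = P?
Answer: -2384896/135 ≈ -17666.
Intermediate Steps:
a(P) = 5*P/2
M = 8 (M = 8 + 0*((5/2)*61) = 8 + 0*(305/2) = 8 + 0 = 8)
Z(v) = -2 + (3 + v)/(5 + v) (Z(v) = v*(-2/v) + (v + 3)/(v + 5) = -2 + (3 + v)/(5 + v))
(M + 17528)/Z(-277) = (8 + 17528)/(((-7 - 1*(-277))/(5 - 277))) = 17536/(((-7 + 277)/(-272))) = 17536/((-1/272*270)) = 17536/(-135/136) = 17536*(-136/135) = -2384896/135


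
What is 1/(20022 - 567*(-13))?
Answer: 1/27393 ≈ 3.6506e-5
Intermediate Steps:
1/(20022 - 567*(-13)) = 1/(20022 + 7371) = 1/27393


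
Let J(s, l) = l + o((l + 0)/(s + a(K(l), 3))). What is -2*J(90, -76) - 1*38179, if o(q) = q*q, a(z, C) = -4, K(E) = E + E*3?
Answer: -70314811/1849 ≈ -38029.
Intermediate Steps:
K(E) = 4*E (K(E) = E + 3*E = 4*E)
o(q) = q²
J(s, l) = l + l²/(-4 + s)² (J(s, l) = l + ((l + 0)/(s - 4))² = l + (l/(-4 + s))² = l + l²/(-4 + s)²)
-2*J(90, -76) - 1*38179 = -2*(-76 + (-76)²/(-4 + 90)²) - 1*38179 = -2*(-76 + 5776/86²) - 38179 = -2*(-76 + 5776*(1/7396)) - 38179 = -2*(-76 + 1444/1849) - 38179 = -2*(-139080/1849) - 38179 = 278160/1849 - 38179 = -70314811/1849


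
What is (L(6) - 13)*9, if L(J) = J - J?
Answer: -117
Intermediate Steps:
L(J) = 0
(L(6) - 13)*9 = (0 - 13)*9 = -13*9 = -117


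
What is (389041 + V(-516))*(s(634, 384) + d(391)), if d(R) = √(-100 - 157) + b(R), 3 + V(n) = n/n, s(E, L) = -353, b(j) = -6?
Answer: -139665001 + 389039*I*√257 ≈ -1.3966e+8 + 6.2368e+6*I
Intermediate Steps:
V(n) = -2 (V(n) = -3 + n/n = -3 + 1 = -2)
d(R) = -6 + I*√257 (d(R) = √(-100 - 157) - 6 = √(-257) - 6 = I*√257 - 6 = -6 + I*√257)
(389041 + V(-516))*(s(634, 384) + d(391)) = (389041 - 2)*(-353 + (-6 + I*√257)) = 389039*(-359 + I*√257) = -139665001 + 389039*I*√257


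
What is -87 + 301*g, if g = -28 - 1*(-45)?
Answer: 5030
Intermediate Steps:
g = 17 (g = -28 + 45 = 17)
-87 + 301*g = -87 + 301*17 = -87 + 5117 = 5030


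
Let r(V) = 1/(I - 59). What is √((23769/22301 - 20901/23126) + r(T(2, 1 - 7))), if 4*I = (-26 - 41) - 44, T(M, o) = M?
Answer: √4820341864377302609974/178959325322 ≈ 0.38796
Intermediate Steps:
I = -111/4 (I = ((-26 - 41) - 44)/4 = (-67 - 44)/4 = (¼)*(-111) = -111/4 ≈ -27.750)
r(V) = -4/347 (r(V) = 1/(-111/4 - 59) = 1/(-347/4) = -4/347)
√((23769/22301 - 20901/23126) + r(T(2, 1 - 7))) = √((23769/22301 - 20901/23126) - 4/347) = √(83568693/515732926 - 4/347) = √(26935404767/178959325322) = √4820341864377302609974/178959325322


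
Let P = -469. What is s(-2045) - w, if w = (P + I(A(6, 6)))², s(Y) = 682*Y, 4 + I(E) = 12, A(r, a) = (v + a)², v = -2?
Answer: -1607211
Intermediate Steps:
A(r, a) = (-2 + a)²
I(E) = 8 (I(E) = -4 + 12 = 8)
w = 212521 (w = (-469 + 8)² = (-461)² = 212521)
s(-2045) - w = 682*(-2045) - 1*212521 = -1394690 - 212521 = -1607211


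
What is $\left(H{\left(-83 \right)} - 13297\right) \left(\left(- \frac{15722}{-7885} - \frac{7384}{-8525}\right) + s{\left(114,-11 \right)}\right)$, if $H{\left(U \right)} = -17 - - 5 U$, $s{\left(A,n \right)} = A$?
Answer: $- \frac{21569055666412}{13443925} \approx -1.6044 \cdot 10^{6}$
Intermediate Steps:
$H{\left(U \right)} = -17 + 5 U$
$\left(H{\left(-83 \right)} - 13297\right) \left(\left(- \frac{15722}{-7885} - \frac{7384}{-8525}\right) + s{\left(114,-11 \right)}\right) = \left(\left(-17 + 5 \left(-83\right)\right) - 13297\right) \left(\left(- \frac{15722}{-7885} - \frac{7384}{-8525}\right) + 114\right) = \left(\left(-17 - 415\right) - 13297\right) \left(\left(\left(-15722\right) \left(- \frac{1}{7885}\right) - - \frac{7384}{8525}\right) + 114\right) = \left(-432 - 13297\right) \left(\left(\frac{15722}{7885} + \frac{7384}{8525}\right) + 114\right) = - 13729 \left(\frac{38450578}{13443925} + 114\right) = \left(-13729\right) \frac{1571058028}{13443925} = - \frac{21569055666412}{13443925}$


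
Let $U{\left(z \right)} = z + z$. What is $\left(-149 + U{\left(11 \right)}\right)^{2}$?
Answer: $16129$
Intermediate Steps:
$U{\left(z \right)} = 2 z$
$\left(-149 + U{\left(11 \right)}\right)^{2} = \left(-149 + 2 \cdot 11\right)^{2} = \left(-149 + 22\right)^{2} = \left(-127\right)^{2} = 16129$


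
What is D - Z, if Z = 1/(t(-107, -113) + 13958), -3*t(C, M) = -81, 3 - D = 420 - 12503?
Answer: 169022709/13985 ≈ 12086.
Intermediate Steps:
D = 12086 (D = 3 - (420 - 12503) = 3 - 1*(-12083) = 3 + 12083 = 12086)
t(C, M) = 27 (t(C, M) = -1/3*(-81) = 27)
Z = 1/13985 (Z = 1/(27 + 13958) = 1/13985 ≈ 7.1505e-5)
D - Z = 12086 - 1*1/13985 = 12086 - 1/13985 = 169022709/13985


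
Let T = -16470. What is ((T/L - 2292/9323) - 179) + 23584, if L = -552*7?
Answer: 140548016447/6004012 ≈ 23409.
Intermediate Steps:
L = -3864
((T/L - 2292/9323) - 179) + 23584 = ((-16470/(-3864) - 2292/9323) - 179) + 23584 = ((-16470*(-1/3864) - 2292*1/9323) - 179) + 23584 = ((2745/644 - 2292/9323) - 179) + 23584 = (24115587/6004012 - 179) + 23584 = -1050602561/6004012 + 23584 = 140548016447/6004012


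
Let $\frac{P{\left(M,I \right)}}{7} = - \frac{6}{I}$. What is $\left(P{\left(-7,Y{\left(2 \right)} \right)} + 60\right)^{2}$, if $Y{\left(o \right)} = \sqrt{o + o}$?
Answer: $1521$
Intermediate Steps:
$Y{\left(o \right)} = \sqrt{2} \sqrt{o}$ ($Y{\left(o \right)} = \sqrt{2 o} = \sqrt{2} \sqrt{o}$)
$P{\left(M,I \right)} = - \frac{42}{I}$ ($P{\left(M,I \right)} = 7 \left(- \frac{6}{I}\right) = - \frac{42}{I}$)
$\left(P{\left(-7,Y{\left(2 \right)} \right)} + 60\right)^{2} = \left(- \frac{42}{\sqrt{2} \sqrt{2}} + 60\right)^{2} = \left(- \frac{42}{2} + 60\right)^{2} = \left(\left(-42\right) \frac{1}{2} + 60\right)^{2} = \left(-21 + 60\right)^{2} = 39^{2} = 1521$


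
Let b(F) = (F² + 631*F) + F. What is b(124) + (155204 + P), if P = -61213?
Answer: 187735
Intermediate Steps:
b(F) = F² + 632*F
b(124) + (155204 + P) = 124*(632 + 124) + (155204 - 61213) = 124*756 + 93991 = 93744 + 93991 = 187735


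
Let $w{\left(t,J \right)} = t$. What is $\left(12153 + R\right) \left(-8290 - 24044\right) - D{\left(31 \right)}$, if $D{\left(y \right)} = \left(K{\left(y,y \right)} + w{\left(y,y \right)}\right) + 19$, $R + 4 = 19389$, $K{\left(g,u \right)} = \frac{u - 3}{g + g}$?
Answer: $- \frac{31612242016}{31} \approx -1.0197 \cdot 10^{9}$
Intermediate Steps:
$K{\left(g,u \right)} = \frac{-3 + u}{2 g}$
$R = 19385$ ($R = -4 + 19389 = 19385$)
$D{\left(y \right)} = 19 + y + \frac{-3 + y}{2 y}$ ($D{\left(y \right)} = \left(\frac{-3 + y}{2 y} + y\right) + 19 = \left(y + \frac{-3 + y}{2 y}\right) + 19 = 19 + y + \frac{-3 + y}{2 y}$)
$\left(12153 + R\right) \left(-8290 - 24044\right) - D{\left(31 \right)} = \left(12153 + 19385\right) \left(-8290 - 24044\right) - \left(\frac{39}{2} + 31 - \frac{3}{2 \cdot 31}\right) = 31538 \left(-32334\right) - \left(\frac{39}{2} + 31 - \frac{3}{62}\right) = -1019749692 - \left(\frac{39}{2} + 31 - \frac{3}{62}\right) = -1019749692 - \frac{1564}{31} = - \frac{31612242016}{31}$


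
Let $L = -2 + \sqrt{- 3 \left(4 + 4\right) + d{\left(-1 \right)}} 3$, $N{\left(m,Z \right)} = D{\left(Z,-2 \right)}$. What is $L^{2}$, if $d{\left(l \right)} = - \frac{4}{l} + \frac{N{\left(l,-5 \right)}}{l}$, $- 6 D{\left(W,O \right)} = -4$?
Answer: $\left(2 - i \sqrt{186}\right)^{2} \approx -182.0 - 54.553 i$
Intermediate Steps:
$D{\left(W,O \right)} = \frac{2}{3}$ ($D{\left(W,O \right)} = \left(- \frac{1}{6}\right) \left(-4\right) = \frac{2}{3}$)
$N{\left(m,Z \right)} = \frac{2}{3}$
$d{\left(l \right)} = - \frac{10}{3 l}$ ($d{\left(l \right)} = - \frac{4}{l} + \frac{2}{3 l} = - \frac{10}{3 l}$)
$L = -2 + i \sqrt{186}$ ($L = -2 + \sqrt{- 3 \left(4 + 4\right) - \frac{10}{3 \left(-1\right)}} 3 = -2 + \sqrt{\left(-3\right) 8 - - \frac{10}{3}} \cdot 3 = -2 + \sqrt{-24 + \frac{10}{3}} \cdot 3 = -2 + \sqrt{- \frac{62}{3}} \cdot 3 = -2 + \frac{i \sqrt{186}}{3} \cdot 3 = -2 + i \sqrt{186} \approx -2.0 + 13.638 i$)
$L^{2} = \left(-2 + i \sqrt{186}\right)^{2}$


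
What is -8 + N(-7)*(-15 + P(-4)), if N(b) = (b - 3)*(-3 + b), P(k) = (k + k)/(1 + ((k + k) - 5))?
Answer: -4324/3 ≈ -1441.3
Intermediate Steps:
P(k) = 2*k/(-4 + 2*k) (P(k) = (2*k)/(1 + (2*k - 5)) = (2*k)/(1 + (-5 + 2*k)) = (2*k)/(-4 + 2*k) = 2*k/(-4 + 2*k))
N(b) = (-3 + b)**2 (N(b) = (-3 + b)*(-3 + b) = (-3 + b)**2)
-8 + N(-7)*(-15 + P(-4)) = -8 + (-3 - 7)**2*(-15 - 4/(-2 - 4)) = -8 + (-10)**2*(-15 - 4/(-6)) = -8 + 100*(-15 - 4*(-1/6)) = -8 + 100*(-15 + 2/3) = -8 + 100*(-43/3) = -8 - 4300/3 = -4324/3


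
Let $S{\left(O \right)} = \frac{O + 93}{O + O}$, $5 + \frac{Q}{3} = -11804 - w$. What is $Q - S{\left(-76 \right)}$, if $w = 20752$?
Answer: $- \frac{14847799}{152} \approx -97683.0$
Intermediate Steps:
$Q = -97683$ ($Q = -15 + 3 \left(-11804 - 20752\right) = -15 + 3 \left(-32556\right) = -15 - 97668 = -97683$)
$S{\left(O \right)} = \frac{93 + O}{2 O}$
$Q - S{\left(-76 \right)} = -97683 - \frac{93 - 76}{2 \left(-76\right)} = -97683 - \frac{1}{2} \left(- \frac{1}{76}\right) 17 = -97683 - - \frac{17}{152} = -97683 + \frac{17}{152} = - \frac{14847799}{152}$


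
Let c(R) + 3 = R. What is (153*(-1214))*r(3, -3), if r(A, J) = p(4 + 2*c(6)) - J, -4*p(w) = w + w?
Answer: 371484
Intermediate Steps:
c(R) = -3 + R
p(w) = -w/2 (p(w) = -(w + w)/4 = -w/2)
r(A, J) = -5 - J (r(A, J) = -(4 + 2*(-3 + 6))/2 - J = -(4 + 2*3)/2 - J = -(4 + 6)/2 - J = -½*10 - J = -5 - J)
(153*(-1214))*r(3, -3) = (153*(-1214))*(-5 - 1*(-3)) = -185742*(-5 + 3) = -185742*(-2) = 371484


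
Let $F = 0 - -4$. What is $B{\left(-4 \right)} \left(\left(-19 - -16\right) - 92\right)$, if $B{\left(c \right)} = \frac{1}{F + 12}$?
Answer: $- \frac{95}{16} \approx -5.9375$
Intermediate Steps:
$F = 4$ ($F = 0 + 4 = 4$)
$B{\left(c \right)} = \frac{1}{16}$ ($B{\left(c \right)} = \frac{1}{4 + 12} = \frac{1}{16}$)
$B{\left(-4 \right)} \left(\left(-19 - -16\right) - 92\right) = \frac{\left(-19 - -16\right) - 92}{16} = \frac{\left(-19 + 16\right) - 92}{16} = \frac{-3 - 92}{16} = \frac{1}{16} \left(-95\right) = - \frac{95}{16}$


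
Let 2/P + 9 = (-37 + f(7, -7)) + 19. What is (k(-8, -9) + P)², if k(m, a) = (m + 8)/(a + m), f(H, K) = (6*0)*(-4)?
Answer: 4/729 ≈ 0.0054870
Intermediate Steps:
f(H, K) = 0 (f(H, K) = 0*(-4) = 0)
k(m, a) = (8 + m)/(a + m)
P = -2/27 (P = 2/(-9 + ((-37 + 0) + 19)) = 2/(-9 + (-37 + 19)) = 2/(-9 - 18) = 2/(-27) = 2*(-1/27) = -2/27 ≈ -0.074074)
(k(-8, -9) + P)² = ((8 - 8)/(-9 - 8) - 2/27)² = (0/(-17) - 2/27)² = (-1/17*0 - 2/27)² = (0 - 2/27)² = (-2/27)² = 4/729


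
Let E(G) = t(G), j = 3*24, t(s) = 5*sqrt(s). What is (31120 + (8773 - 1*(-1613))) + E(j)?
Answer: 41506 + 30*sqrt(2) ≈ 41548.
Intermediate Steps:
j = 72
E(G) = 5*sqrt(G)
(31120 + (8773 - 1*(-1613))) + E(j) = (31120 + (8773 - 1*(-1613))) + 5*sqrt(72) = (31120 + (8773 + 1613)) + 5*(6*sqrt(2)) = (31120 + 10386) + 30*sqrt(2) = 41506 + 30*sqrt(2)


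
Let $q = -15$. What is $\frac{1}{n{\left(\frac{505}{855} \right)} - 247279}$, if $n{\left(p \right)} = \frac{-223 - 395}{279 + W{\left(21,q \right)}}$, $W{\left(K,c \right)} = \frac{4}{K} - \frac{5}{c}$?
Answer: $- \frac{2935}{725770354} \approx -4.044 \cdot 10^{-6}$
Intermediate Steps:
$W{\left(K,c \right)} = - \frac{5}{c} + \frac{4}{K}$
$n{\left(p \right)} = - \frac{6489}{2935}$ ($n{\left(p \right)} = \frac{-223 - 395}{279 + \left(- \frac{5}{-15} + \frac{4}{21}\right)} = - \frac{618}{279 + \left(\left(-5\right) \left(- \frac{1}{15}\right) + 4 \cdot \frac{1}{21}\right)} = - \frac{618}{279 + \left(\frac{1}{3} + \frac{4}{21}\right)} = - \frac{618}{279 + \frac{11}{21}} = - \frac{618}{\frac{5870}{21}} = \left(-618\right) \frac{21}{5870} = - \frac{6489}{2935}$)
$\frac{1}{n{\left(\frac{505}{855} \right)} - 247279} = \frac{1}{- \frac{6489}{2935} - 247279} = \frac{1}{- \frac{725770354}{2935}} = - \frac{2935}{725770354}$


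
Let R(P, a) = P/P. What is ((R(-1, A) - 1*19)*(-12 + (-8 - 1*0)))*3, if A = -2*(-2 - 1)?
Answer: 1080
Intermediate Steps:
A = 6 (A = -2*(-3) = 6)
R(P, a) = 1
((R(-1, A) - 1*19)*(-12 + (-8 - 1*0)))*3 = ((1 - 1*19)*(-12 + (-8 - 1*0)))*3 = ((1 - 19)*(-12 + (-8 + 0)))*3 = -18*(-12 - 8)*3 = -18*(-20)*3 = 360*3 = 1080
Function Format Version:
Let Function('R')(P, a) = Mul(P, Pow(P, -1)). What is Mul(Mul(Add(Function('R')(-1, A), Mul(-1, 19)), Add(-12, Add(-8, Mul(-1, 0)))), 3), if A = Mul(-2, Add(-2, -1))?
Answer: 1080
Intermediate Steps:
A = 6 (A = Mul(-2, -3) = 6)
Function('R')(P, a) = 1
Mul(Mul(Add(Function('R')(-1, A), Mul(-1, 19)), Add(-12, Add(-8, Mul(-1, 0)))), 3) = Mul(Mul(Add(1, Mul(-1, 19)), Add(-12, Add(-8, Mul(-1, 0)))), 3) = Mul(Mul(Add(1, -19), Add(-12, Add(-8, 0))), 3) = Mul(Mul(-18, Add(-12, -8)), 3) = Mul(Mul(-18, -20), 3) = Mul(360, 3) = 1080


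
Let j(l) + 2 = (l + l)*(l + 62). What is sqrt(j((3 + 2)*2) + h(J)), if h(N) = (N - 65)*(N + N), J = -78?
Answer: sqrt(23746) ≈ 154.10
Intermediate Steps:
h(N) = 2*N*(-65 + N) (h(N) = (-65 + N)*(2*N) = 2*N*(-65 + N))
j(l) = -2 + 2*l*(62 + l) (j(l) = -2 + (l + l)*(l + 62) = -2 + (2*l)*(62 + l) = -2 + 2*l*(62 + l))
sqrt(j((3 + 2)*2) + h(J)) = sqrt((-2 + 2*((3 + 2)*2)**2 + 124*((3 + 2)*2)) + 2*(-78)*(-65 - 78)) = sqrt((-2 + 2*(5*2)**2 + 124*(5*2)) + 2*(-78)*(-143)) = sqrt((-2 + 2*10**2 + 124*10) + 22308) = sqrt((-2 + 2*100 + 1240) + 22308) = sqrt((-2 + 200 + 1240) + 22308) = sqrt(1438 + 22308) = sqrt(23746)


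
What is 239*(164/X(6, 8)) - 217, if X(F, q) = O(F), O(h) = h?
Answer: 18947/3 ≈ 6315.7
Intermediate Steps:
X(F, q) = F
239*(164/X(6, 8)) - 217 = 239*(164/6) - 217 = 239*(164*(⅙)) - 217 = 239*(82/3) - 217 = 19598/3 - 217 = 18947/3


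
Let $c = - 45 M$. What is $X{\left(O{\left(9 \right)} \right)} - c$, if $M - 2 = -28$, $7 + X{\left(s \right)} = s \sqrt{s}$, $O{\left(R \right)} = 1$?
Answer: $-1176$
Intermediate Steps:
$X{\left(s \right)} = -7 + s^{\frac{3}{2}}$ ($X{\left(s \right)} = -7 + s \sqrt{s} = -7 + s^{\frac{3}{2}}$)
$M = -26$ ($M = 2 - 28 = -26$)
$c = 1170$ ($c = \left(-45\right) \left(-26\right) = 1170$)
$X{\left(O{\left(9 \right)} \right)} - c = \left(-7 + 1^{\frac{3}{2}}\right) - 1170 = \left(-7 + 1\right) - 1170 = -6 - 1170 = -1176$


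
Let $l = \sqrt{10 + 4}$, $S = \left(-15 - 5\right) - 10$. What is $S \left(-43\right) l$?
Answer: $1290 \sqrt{14} \approx 4826.7$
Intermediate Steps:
$S = -30$ ($S = -20 - 10 = -30$)
$l = \sqrt{14} \approx 3.7417$
$S \left(-43\right) l = \left(-30\right) \left(-43\right) \sqrt{14} = 1290 \sqrt{14}$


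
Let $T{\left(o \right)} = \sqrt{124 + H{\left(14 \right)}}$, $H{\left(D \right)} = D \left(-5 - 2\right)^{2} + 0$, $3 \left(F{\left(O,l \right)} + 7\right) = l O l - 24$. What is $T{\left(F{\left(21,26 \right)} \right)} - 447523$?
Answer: $-447523 + 9 \sqrt{10} \approx -4.4749 \cdot 10^{5}$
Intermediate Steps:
$F{\left(O,l \right)} = -15 + \frac{O l^{2}}{3}$ ($F{\left(O,l \right)} = -7 + \frac{l O l - 24}{3} = -7 + \frac{O l l - 24}{3} = -7 + \frac{O l^{2} - 24}{3} = -7 + \frac{-24 + O l^{2}}{3} = -7 + \left(-8 + \frac{O l^{2}}{3}\right) = -15 + \frac{O l^{2}}{3}$)
$H{\left(D \right)} = 49 D$ ($H{\left(D \right)} = D \left(-7\right)^{2} + 0 = D 49 + 0 = 49 D + 0 = 49 D$)
$T{\left(o \right)} = 9 \sqrt{10}$ ($T{\left(o \right)} = \sqrt{124 + 49 \cdot 14} = \sqrt{124 + 686} = \sqrt{810} = 9 \sqrt{10}$)
$T{\left(F{\left(21,26 \right)} \right)} - 447523 = 9 \sqrt{10} - 447523 = -447523 + 9 \sqrt{10}$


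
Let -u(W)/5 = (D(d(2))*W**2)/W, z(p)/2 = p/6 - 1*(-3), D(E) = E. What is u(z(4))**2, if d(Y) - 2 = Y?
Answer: 193600/9 ≈ 21511.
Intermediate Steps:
d(Y) = 2 + Y
z(p) = 6 + p/3 (z(p) = 2*(p/6 - 1*(-3)) = 2*(p*(1/6) + 3) = 2*(p/6 + 3) = 2*(3 + p/6) = 6 + p/3)
u(W) = -20*W (u(W) = -5*(2 + 2)*W**2/W = -5*4*W**2/W = -20*W)
u(z(4))**2 = (-20*(6 + (1/3)*4))**2 = (-20*(6 + 4/3))**2 = (-20*22/3)**2 = (-440/3)**2 = 193600/9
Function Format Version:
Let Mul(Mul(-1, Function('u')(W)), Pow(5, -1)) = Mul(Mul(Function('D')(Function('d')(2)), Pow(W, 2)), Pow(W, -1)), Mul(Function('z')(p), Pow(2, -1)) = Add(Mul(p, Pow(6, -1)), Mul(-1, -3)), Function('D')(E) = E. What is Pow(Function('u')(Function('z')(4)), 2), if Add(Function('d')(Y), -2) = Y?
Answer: Rational(193600, 9) ≈ 21511.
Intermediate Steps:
Function('d')(Y) = Add(2, Y)
Function('z')(p) = Add(6, Mul(Rational(1, 3), p)) (Function('z')(p) = Mul(2, Add(Mul(p, Pow(6, -1)), Mul(-1, -3))) = Mul(2, Add(Mul(p, Rational(1, 6)), 3)) = Mul(2, Add(Mul(Rational(1, 6), p), 3)) = Mul(2, Add(3, Mul(Rational(1, 6), p))) = Add(6, Mul(Rational(1, 3), p)))
Function('u')(W) = Mul(-20, W) (Function('u')(W) = Mul(-5, Mul(Mul(Add(2, 2), Pow(W, 2)), Pow(W, -1))) = Mul(-5, Mul(Mul(4, Pow(W, 2)), Pow(W, -1))) = Mul(-5, Mul(4, W)) = Mul(-20, W))
Pow(Function('u')(Function('z')(4)), 2) = Pow(Mul(-20, Add(6, Mul(Rational(1, 3), 4))), 2) = Pow(Mul(-20, Add(6, Rational(4, 3))), 2) = Pow(Mul(-20, Rational(22, 3)), 2) = Pow(Rational(-440, 3), 2) = Rational(193600, 9)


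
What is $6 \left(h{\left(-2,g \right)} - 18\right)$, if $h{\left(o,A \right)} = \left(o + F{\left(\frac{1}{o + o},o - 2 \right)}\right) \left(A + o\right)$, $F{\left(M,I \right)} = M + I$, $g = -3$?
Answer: $\frac{159}{2} \approx 79.5$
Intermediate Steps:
$F{\left(M,I \right)} = I + M$
$h{\left(o,A \right)} = \left(A + o\right) \left(-2 + \frac{1}{2 o} + 2 o\right)$ ($h{\left(o,A \right)} = \left(o + \left(\left(o - 2\right) + \frac{1}{o + o}\right)\right) \left(A + o\right) = \left(o + \left(\left(o - 2\right) + \frac{1}{2 o}\right)\right) \left(A + o\right) = \left(o + \left(\left(-2 + o\right) + \frac{1}{2 o}\right)\right) \left(A + o\right) = \left(o + \left(-2 + o + \frac{1}{2 o}\right)\right) \left(A + o\right) = \left(-2 + \frac{1}{2 o} + 2 o\right) \left(A + o\right) = \left(A + o\right) \left(-2 + \frac{1}{2 o} + 2 o\right)$)
$6 \left(h{\left(-2,g \right)} - 18\right) = 6 \left(\left(\frac{1}{2} - -6 - -4 + 2 \left(-2\right)^{2} + \frac{1}{2} \left(-3\right) \frac{1}{-2} + 2 \left(-3\right) \left(-2\right)\right) - 18\right) = 6 \left(\left(\frac{1}{2} + 6 + 4 + 2 \cdot 4 + \frac{1}{2} \left(-3\right) \left(- \frac{1}{2}\right) + 12\right) + \left(-20 + 2\right)\right) = 6 \left(\left(\frac{1}{2} + 6 + 4 + 8 + \frac{3}{4} + 12\right) - 18\right) = 6 \left(\frac{125}{4} - 18\right) = 6 \cdot \frac{53}{4} = \frac{159}{2}$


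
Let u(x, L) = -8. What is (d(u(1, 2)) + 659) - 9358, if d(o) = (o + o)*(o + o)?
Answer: -8443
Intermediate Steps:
d(o) = 4*o² (d(o) = (2*o)*(2*o) = 4*o²)
(d(u(1, 2)) + 659) - 9358 = (4*(-8)² + 659) - 9358 = (4*64 + 659) - 9358 = (256 + 659) - 9358 = 915 - 9358 = -8443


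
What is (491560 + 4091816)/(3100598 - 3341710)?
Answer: -572922/30139 ≈ -19.009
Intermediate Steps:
(491560 + 4091816)/(3100598 - 3341710) = 4583376/(-241112) = 4583376*(-1/241112) = -572922/30139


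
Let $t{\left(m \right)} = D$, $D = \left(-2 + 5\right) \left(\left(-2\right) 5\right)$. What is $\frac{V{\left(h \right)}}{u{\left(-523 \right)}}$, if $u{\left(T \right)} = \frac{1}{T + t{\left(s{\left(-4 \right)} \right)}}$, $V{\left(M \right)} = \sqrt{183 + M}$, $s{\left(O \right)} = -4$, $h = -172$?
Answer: $- 553 \sqrt{11} \approx -1834.1$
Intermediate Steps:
$D = -30$ ($D = 3 \left(-10\right) = -30$)
$t{\left(m \right)} = -30$
$u{\left(T \right)} = \frac{1}{-30 + T}$ ($u{\left(T \right)} = \frac{1}{T - 30} = \frac{1}{-30 + T}$)
$\frac{V{\left(h \right)}}{u{\left(-523 \right)}} = \frac{\sqrt{183 - 172}}{\frac{1}{-30 - 523}} = \frac{\sqrt{11}}{\frac{1}{-553}} = \frac{\sqrt{11}}{- \frac{1}{553}} = \sqrt{11} \left(-553\right) = - 553 \sqrt{11}$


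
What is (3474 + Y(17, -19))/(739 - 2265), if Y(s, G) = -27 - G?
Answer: -1733/763 ≈ -2.2713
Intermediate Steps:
(3474 + Y(17, -19))/(739 - 2265) = (3474 + (-27 - 1*(-19)))/(739 - 2265) = (3474 + (-27 + 19))/(-1526) = (3474 - 8)*(-1/1526) = 3466*(-1/1526) = -1733/763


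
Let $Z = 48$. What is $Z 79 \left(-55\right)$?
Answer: $-208560$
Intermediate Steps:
$Z 79 \left(-55\right) = 48 \cdot 79 \left(-55\right) = 3792 \left(-55\right) = -208560$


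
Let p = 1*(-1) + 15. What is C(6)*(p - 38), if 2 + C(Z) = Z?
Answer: -96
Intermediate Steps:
C(Z) = -2 + Z
p = 14 (p = -1 + 15 = 14)
C(6)*(p - 38) = (-2 + 6)*(14 - 38) = 4*(-24) = -96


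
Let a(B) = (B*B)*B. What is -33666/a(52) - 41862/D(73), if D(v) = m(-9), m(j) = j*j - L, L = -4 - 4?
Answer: -2944564185/6257056 ≈ -470.60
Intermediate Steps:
L = -8
m(j) = 8 + j² (m(j) = j*j - 1*(-8) = j² + 8 = 8 + j²)
D(v) = 89 (D(v) = 8 + (-9)² = 8 + 81 = 89)
a(B) = B³ (a(B) = B²*B = B³)
-33666/a(52) - 41862/D(73) = -33666/(52³) - 41862/89 = -33666/140608 - 41862*1/89 = -33666*1/140608 - 41862/89 = -16833/70304 - 41862/89 = -2944564185/6257056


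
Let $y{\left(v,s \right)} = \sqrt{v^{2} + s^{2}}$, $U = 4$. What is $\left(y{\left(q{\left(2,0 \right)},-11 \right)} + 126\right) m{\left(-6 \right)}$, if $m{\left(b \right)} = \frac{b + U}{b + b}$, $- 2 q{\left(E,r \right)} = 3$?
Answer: $21 + \frac{\sqrt{493}}{12} \approx 22.85$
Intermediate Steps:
$q{\left(E,r \right)} = - \frac{3}{2}$ ($q{\left(E,r \right)} = \left(- \frac{1}{2}\right) 3 = - \frac{3}{2}$)
$m{\left(b \right)} = \frac{4 + b}{2 b}$ ($m{\left(b \right)} = \frac{b + 4}{b + b} = \frac{4 + b}{2 b}$)
$y{\left(v,s \right)} = \sqrt{s^{2} + v^{2}}$
$\left(y{\left(q{\left(2,0 \right)},-11 \right)} + 126\right) m{\left(-6 \right)} = \left(\sqrt{\left(-11\right)^{2} + \left(- \frac{3}{2}\right)^{2}} + 126\right) \frac{4 - 6}{2 \left(-6\right)} = \left(\sqrt{121 + \frac{9}{4}} + 126\right) \frac{1}{2} \left(- \frac{1}{6}\right) \left(-2\right) = \left(\sqrt{\frac{493}{4}} + 126\right) \frac{1}{6} = \left(\frac{\sqrt{493}}{2} + 126\right) \frac{1}{6} = \left(126 + \frac{\sqrt{493}}{2}\right) \frac{1}{6} = 21 + \frac{\sqrt{493}}{12}$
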